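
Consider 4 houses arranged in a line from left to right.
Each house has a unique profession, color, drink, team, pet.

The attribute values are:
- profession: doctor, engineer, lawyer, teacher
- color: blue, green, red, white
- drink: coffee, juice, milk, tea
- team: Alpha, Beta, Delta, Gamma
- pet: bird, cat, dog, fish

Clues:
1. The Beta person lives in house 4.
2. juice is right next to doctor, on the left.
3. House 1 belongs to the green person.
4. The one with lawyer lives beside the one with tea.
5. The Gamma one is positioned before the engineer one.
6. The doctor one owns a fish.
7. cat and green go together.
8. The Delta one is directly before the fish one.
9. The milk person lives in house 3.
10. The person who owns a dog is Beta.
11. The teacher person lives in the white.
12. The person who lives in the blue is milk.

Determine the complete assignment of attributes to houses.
Solution:

House | Profession | Color | Drink | Team | Pet
-----------------------------------------------
  1   | lawyer | green | juice | Delta | cat
  2   | doctor | red | tea | Gamma | fish
  3   | engineer | blue | milk | Alpha | bird
  4   | teacher | white | coffee | Beta | dog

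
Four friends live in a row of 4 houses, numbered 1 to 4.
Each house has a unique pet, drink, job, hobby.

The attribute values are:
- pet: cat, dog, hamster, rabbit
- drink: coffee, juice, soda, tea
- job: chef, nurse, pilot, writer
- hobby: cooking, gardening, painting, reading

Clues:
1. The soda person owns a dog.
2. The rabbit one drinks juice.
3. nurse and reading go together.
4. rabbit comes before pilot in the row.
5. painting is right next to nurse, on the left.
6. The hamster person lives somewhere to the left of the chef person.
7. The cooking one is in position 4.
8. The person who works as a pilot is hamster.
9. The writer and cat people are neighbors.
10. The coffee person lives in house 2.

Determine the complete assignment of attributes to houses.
Solution:

House | Pet | Drink | Job | Hobby
---------------------------------
  1   | rabbit | juice | writer | painting
  2   | cat | coffee | nurse | reading
  3   | hamster | tea | pilot | gardening
  4   | dog | soda | chef | cooking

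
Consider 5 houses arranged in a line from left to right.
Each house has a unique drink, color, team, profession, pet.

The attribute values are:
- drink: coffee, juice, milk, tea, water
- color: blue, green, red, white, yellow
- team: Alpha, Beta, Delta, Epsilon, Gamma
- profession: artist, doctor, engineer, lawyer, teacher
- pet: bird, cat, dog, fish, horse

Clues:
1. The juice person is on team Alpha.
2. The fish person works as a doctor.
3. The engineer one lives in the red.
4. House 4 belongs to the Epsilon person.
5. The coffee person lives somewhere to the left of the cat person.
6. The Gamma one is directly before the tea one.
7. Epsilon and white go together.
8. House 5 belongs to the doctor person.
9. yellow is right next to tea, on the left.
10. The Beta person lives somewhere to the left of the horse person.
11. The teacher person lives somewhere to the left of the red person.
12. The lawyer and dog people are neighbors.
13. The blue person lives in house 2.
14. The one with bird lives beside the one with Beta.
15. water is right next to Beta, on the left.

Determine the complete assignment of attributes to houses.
Solution:

House | Drink | Color | Team | Profession | Pet
-----------------------------------------------
  1   | water | yellow | Gamma | lawyer | bird
  2   | tea | blue | Beta | teacher | dog
  3   | coffee | red | Delta | engineer | horse
  4   | milk | white | Epsilon | artist | cat
  5   | juice | green | Alpha | doctor | fish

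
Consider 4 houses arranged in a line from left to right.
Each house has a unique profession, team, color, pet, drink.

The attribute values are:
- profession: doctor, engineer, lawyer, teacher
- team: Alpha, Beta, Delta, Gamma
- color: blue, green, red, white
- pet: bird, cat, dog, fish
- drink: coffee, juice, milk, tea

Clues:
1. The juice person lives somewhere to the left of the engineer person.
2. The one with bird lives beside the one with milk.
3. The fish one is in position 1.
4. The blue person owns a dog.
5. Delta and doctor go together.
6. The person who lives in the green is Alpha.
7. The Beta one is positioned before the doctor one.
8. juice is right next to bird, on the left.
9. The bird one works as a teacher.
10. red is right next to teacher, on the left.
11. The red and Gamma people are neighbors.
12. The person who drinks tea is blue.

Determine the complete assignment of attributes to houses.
Solution:

House | Profession | Team | Color | Pet | Drink
-----------------------------------------------
  1   | lawyer | Beta | red | fish | juice
  2   | teacher | Gamma | white | bird | coffee
  3   | engineer | Alpha | green | cat | milk
  4   | doctor | Delta | blue | dog | tea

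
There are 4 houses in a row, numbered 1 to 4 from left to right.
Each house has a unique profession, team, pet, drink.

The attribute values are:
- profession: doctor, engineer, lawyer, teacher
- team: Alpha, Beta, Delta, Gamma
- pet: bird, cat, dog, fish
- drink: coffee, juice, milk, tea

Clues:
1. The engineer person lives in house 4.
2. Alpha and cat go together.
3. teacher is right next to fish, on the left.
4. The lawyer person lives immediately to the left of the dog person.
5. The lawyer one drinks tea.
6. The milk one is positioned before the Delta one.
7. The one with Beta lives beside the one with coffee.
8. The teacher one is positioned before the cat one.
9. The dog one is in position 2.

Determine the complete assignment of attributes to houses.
Solution:

House | Profession | Team | Pet | Drink
---------------------------------------
  1   | lawyer | Gamma | bird | tea
  2   | teacher | Beta | dog | milk
  3   | doctor | Delta | fish | coffee
  4   | engineer | Alpha | cat | juice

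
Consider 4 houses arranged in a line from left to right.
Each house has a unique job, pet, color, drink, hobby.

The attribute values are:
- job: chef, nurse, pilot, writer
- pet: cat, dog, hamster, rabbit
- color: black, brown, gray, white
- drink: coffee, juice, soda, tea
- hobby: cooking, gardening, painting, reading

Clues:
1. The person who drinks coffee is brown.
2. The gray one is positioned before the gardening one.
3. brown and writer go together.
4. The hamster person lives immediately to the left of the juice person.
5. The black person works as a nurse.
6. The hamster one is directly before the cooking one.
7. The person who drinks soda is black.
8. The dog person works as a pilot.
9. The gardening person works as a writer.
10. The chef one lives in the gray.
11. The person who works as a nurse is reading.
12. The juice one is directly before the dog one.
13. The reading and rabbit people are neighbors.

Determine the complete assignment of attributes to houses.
Solution:

House | Job | Pet | Color | Drink | Hobby
-----------------------------------------
  1   | nurse | hamster | black | soda | reading
  2   | chef | rabbit | gray | juice | cooking
  3   | pilot | dog | white | tea | painting
  4   | writer | cat | brown | coffee | gardening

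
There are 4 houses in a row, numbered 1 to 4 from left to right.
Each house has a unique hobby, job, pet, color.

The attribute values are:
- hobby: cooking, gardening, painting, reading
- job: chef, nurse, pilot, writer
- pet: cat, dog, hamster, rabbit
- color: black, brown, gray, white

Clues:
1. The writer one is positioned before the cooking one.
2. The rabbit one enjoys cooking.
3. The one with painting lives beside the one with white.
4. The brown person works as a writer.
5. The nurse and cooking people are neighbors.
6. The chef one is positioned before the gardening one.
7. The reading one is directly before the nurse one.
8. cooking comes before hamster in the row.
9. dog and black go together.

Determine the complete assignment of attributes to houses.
Solution:

House | Hobby | Job | Pet | Color
---------------------------------
  1   | reading | writer | cat | brown
  2   | painting | nurse | dog | black
  3   | cooking | chef | rabbit | white
  4   | gardening | pilot | hamster | gray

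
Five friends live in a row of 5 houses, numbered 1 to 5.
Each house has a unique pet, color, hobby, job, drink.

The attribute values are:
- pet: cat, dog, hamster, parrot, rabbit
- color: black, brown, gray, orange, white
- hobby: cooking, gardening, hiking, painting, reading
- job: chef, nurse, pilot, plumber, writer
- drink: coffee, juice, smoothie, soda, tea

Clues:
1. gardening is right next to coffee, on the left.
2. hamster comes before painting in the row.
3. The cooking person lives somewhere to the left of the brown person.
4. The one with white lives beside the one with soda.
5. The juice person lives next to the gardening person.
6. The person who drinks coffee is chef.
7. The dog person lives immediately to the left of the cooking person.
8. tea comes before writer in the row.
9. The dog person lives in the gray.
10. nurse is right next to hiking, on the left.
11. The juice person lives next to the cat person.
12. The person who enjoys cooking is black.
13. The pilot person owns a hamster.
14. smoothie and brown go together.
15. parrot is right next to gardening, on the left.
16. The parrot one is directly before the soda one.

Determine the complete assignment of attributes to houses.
Solution:

House | Pet | Color | Hobby | Job | Drink
-----------------------------------------
  1   | parrot | white | reading | plumber | juice
  2   | cat | orange | gardening | nurse | soda
  3   | dog | gray | hiking | chef | coffee
  4   | hamster | black | cooking | pilot | tea
  5   | rabbit | brown | painting | writer | smoothie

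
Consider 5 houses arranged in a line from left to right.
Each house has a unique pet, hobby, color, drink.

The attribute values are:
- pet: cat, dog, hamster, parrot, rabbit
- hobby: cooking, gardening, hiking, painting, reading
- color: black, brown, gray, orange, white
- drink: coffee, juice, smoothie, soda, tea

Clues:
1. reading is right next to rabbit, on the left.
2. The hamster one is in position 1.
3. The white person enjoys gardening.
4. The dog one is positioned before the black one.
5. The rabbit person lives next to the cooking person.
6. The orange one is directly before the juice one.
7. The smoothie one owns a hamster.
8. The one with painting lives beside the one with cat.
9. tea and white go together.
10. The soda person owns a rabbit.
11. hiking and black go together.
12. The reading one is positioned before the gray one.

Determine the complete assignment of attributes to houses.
Solution:

House | Pet | Hobby | Color | Drink
-----------------------------------
  1   | hamster | reading | brown | smoothie
  2   | rabbit | painting | orange | soda
  3   | cat | cooking | gray | juice
  4   | dog | gardening | white | tea
  5   | parrot | hiking | black | coffee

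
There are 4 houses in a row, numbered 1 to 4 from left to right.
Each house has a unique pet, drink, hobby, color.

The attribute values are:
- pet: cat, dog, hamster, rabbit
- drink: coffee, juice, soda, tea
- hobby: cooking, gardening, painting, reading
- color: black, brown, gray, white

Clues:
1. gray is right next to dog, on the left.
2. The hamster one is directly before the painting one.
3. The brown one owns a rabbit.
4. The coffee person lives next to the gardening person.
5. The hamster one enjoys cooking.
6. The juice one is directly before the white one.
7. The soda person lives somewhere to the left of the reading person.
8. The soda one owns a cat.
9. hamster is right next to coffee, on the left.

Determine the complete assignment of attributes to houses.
Solution:

House | Pet | Drink | Hobby | Color
-----------------------------------
  1   | hamster | juice | cooking | gray
  2   | dog | coffee | painting | white
  3   | cat | soda | gardening | black
  4   | rabbit | tea | reading | brown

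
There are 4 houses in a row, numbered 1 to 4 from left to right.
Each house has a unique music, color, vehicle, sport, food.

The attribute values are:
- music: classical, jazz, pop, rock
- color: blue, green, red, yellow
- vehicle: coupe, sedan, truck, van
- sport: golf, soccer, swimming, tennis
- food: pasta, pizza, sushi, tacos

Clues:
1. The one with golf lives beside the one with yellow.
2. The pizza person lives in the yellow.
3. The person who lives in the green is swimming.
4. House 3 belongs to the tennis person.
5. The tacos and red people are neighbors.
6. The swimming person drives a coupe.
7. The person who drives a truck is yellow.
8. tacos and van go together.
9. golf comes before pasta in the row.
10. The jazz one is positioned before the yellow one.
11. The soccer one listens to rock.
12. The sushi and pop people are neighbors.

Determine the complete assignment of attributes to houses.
Solution:

House | Music | Color | Vehicle | Sport | Food
----------------------------------------------
  1   | rock | blue | van | soccer | tacos
  2   | jazz | red | sedan | golf | sushi
  3   | pop | yellow | truck | tennis | pizza
  4   | classical | green | coupe | swimming | pasta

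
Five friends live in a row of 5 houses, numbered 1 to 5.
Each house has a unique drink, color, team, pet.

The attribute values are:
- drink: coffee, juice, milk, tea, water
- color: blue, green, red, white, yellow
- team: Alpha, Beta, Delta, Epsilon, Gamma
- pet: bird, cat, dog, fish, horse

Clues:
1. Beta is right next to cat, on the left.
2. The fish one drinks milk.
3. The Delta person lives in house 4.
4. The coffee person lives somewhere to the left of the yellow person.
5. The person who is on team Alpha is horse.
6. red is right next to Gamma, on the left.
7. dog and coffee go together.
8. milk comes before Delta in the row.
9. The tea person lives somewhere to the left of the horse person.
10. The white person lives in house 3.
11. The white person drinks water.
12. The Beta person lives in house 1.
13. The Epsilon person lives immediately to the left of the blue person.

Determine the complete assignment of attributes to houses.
Solution:

House | Drink | Color | Team | Pet
----------------------------------
  1   | milk | red | Beta | fish
  2   | tea | green | Gamma | cat
  3   | water | white | Epsilon | bird
  4   | coffee | blue | Delta | dog
  5   | juice | yellow | Alpha | horse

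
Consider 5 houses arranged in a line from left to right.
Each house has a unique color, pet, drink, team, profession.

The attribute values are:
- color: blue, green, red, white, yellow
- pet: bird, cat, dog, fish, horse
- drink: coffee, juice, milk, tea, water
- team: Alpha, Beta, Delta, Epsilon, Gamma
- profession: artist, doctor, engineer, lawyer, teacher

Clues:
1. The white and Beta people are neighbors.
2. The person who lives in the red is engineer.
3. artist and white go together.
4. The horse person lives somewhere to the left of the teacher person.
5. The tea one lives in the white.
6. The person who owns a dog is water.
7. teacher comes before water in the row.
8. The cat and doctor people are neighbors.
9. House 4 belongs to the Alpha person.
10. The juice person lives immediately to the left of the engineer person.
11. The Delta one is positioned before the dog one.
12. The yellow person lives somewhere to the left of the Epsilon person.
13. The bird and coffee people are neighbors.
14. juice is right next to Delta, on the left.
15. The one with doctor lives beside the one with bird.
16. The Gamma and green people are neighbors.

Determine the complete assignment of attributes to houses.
Solution:

House | Color | Pet | Drink | Team | Profession
-----------------------------------------------
  1   | white | cat | tea | Gamma | artist
  2   | green | horse | juice | Beta | doctor
  3   | red | bird | milk | Delta | engineer
  4   | yellow | fish | coffee | Alpha | teacher
  5   | blue | dog | water | Epsilon | lawyer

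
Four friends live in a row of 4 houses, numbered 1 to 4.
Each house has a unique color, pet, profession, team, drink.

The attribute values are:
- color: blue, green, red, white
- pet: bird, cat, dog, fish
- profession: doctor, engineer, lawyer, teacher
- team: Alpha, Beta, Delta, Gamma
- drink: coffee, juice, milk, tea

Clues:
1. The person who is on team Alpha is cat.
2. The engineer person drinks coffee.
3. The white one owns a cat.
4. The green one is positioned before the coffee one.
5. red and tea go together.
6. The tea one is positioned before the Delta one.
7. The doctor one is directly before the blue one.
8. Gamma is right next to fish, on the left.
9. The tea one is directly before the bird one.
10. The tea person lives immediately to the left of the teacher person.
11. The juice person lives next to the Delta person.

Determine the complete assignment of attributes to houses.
Solution:

House | Color | Pet | Profession | Team | Drink
-----------------------------------------------
  1   | red | dog | doctor | Beta | tea
  2   | blue | bird | teacher | Gamma | juice
  3   | green | fish | lawyer | Delta | milk
  4   | white | cat | engineer | Alpha | coffee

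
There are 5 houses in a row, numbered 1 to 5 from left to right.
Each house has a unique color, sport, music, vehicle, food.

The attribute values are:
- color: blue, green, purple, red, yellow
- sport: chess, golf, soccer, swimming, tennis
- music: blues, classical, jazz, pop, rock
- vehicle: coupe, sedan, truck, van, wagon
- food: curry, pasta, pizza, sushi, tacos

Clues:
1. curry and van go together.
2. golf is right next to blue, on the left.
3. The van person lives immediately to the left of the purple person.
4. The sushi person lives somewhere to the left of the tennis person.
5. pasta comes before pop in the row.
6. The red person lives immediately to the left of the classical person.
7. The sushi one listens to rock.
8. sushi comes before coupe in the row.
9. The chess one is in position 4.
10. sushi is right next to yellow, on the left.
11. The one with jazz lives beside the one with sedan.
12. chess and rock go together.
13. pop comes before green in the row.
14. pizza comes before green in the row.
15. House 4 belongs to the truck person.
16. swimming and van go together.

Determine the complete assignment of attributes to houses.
Solution:

House | Color | Sport | Music | Vehicle | Food
----------------------------------------------
  1   | red | swimming | jazz | van | curry
  2   | purple | golf | classical | sedan | pasta
  3   | blue | soccer | pop | wagon | pizza
  4   | green | chess | rock | truck | sushi
  5   | yellow | tennis | blues | coupe | tacos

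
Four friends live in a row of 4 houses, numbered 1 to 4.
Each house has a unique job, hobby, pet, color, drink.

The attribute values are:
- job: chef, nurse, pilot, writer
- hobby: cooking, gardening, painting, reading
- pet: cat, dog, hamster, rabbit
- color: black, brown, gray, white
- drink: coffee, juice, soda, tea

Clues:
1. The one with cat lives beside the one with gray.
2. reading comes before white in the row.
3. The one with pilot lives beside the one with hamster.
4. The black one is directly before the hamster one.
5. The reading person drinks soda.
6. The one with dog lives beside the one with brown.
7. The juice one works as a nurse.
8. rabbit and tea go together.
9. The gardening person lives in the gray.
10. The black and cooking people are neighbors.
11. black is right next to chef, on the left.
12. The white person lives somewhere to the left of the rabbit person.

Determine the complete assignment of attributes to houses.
Solution:

House | Job | Hobby | Pet | Color | Drink
-----------------------------------------
  1   | pilot | reading | dog | black | soda
  2   | chef | cooking | hamster | brown | coffee
  3   | nurse | painting | cat | white | juice
  4   | writer | gardening | rabbit | gray | tea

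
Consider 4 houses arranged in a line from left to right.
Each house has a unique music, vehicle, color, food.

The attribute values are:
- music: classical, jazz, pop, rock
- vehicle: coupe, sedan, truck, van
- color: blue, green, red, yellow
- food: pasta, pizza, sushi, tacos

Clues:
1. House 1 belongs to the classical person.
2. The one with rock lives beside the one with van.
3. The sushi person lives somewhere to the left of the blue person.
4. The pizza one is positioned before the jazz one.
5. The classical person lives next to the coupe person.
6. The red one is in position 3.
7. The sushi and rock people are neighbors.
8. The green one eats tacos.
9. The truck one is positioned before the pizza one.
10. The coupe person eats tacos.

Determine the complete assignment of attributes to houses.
Solution:

House | Music | Vehicle | Color | Food
--------------------------------------
  1   | classical | truck | yellow | sushi
  2   | rock | coupe | green | tacos
  3   | pop | van | red | pizza
  4   | jazz | sedan | blue | pasta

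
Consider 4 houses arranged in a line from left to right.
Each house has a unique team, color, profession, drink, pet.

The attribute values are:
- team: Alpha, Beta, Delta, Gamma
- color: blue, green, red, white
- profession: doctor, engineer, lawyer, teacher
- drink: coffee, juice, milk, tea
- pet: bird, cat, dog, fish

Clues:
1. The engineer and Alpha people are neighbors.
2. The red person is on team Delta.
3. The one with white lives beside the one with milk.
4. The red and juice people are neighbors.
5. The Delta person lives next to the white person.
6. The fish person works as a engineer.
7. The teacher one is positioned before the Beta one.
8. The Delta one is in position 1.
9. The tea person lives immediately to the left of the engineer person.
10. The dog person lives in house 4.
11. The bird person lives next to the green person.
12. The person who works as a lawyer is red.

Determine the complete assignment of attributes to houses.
Solution:

House | Team | Color | Profession | Drink | Pet
-----------------------------------------------
  1   | Delta | red | lawyer | tea | cat
  2   | Gamma | white | engineer | juice | fish
  3   | Alpha | blue | teacher | milk | bird
  4   | Beta | green | doctor | coffee | dog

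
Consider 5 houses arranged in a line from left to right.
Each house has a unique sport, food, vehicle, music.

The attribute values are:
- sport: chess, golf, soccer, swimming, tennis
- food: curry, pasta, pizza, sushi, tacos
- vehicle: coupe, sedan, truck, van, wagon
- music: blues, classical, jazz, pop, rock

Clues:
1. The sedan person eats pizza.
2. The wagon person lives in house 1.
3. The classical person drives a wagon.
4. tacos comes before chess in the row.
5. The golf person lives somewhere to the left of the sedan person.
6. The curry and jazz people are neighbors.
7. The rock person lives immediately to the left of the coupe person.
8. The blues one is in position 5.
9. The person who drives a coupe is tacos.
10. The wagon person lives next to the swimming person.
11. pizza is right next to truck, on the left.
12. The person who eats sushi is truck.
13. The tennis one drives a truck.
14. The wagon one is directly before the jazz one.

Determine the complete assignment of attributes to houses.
Solution:

House | Sport | Food | Vehicle | Music
--------------------------------------
  1   | golf | curry | wagon | classical
  2   | swimming | pizza | sedan | jazz
  3   | tennis | sushi | truck | rock
  4   | soccer | tacos | coupe | pop
  5   | chess | pasta | van | blues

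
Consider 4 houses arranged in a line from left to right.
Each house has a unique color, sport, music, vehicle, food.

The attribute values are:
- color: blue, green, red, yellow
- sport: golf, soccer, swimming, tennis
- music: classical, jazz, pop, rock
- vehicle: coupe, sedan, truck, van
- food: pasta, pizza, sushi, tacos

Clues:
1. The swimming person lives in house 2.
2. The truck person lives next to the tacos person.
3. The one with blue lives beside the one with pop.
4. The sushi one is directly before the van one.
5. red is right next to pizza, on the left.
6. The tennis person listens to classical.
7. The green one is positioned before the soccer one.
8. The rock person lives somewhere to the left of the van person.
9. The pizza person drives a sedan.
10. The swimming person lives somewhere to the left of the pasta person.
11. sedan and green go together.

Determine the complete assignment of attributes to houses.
Solution:

House | Color | Sport | Music | Vehicle | Food
----------------------------------------------
  1   | blue | golf | rock | truck | sushi
  2   | red | swimming | pop | van | tacos
  3   | green | tennis | classical | sedan | pizza
  4   | yellow | soccer | jazz | coupe | pasta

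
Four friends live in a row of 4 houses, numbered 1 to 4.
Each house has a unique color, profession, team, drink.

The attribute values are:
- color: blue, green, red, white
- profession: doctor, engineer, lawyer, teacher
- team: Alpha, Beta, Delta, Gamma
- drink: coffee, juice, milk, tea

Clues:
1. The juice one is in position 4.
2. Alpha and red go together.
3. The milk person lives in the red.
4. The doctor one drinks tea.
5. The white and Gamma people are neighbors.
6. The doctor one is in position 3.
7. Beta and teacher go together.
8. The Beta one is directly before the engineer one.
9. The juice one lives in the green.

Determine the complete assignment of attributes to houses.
Solution:

House | Color | Profession | Team | Drink
-----------------------------------------
  1   | blue | teacher | Beta | coffee
  2   | red | engineer | Alpha | milk
  3   | white | doctor | Delta | tea
  4   | green | lawyer | Gamma | juice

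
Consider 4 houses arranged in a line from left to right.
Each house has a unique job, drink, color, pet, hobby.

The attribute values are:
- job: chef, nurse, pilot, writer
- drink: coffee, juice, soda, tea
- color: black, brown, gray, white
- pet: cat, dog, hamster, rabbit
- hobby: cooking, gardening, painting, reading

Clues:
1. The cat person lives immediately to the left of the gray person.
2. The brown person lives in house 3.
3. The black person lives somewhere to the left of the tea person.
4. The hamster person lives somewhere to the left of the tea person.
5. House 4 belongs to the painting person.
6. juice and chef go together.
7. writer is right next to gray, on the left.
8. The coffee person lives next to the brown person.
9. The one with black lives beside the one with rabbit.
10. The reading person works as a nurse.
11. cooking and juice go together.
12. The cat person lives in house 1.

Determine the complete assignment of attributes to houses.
Solution:

House | Job | Drink | Color | Pet | Hobby
-----------------------------------------
  1   | writer | soda | black | cat | gardening
  2   | nurse | coffee | gray | rabbit | reading
  3   | chef | juice | brown | hamster | cooking
  4   | pilot | tea | white | dog | painting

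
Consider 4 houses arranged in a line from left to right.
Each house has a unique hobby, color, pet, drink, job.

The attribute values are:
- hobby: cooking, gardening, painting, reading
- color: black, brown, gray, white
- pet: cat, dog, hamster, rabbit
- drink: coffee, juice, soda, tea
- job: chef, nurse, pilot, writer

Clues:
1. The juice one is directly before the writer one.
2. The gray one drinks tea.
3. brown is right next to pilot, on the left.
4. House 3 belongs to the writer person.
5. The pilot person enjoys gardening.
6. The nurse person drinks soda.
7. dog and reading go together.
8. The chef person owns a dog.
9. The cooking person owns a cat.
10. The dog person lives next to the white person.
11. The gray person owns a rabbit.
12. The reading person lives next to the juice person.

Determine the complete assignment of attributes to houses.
Solution:

House | Hobby | Color | Pet | Drink | Job
-----------------------------------------
  1   | reading | brown | dog | coffee | chef
  2   | gardening | white | hamster | juice | pilot
  3   | painting | gray | rabbit | tea | writer
  4   | cooking | black | cat | soda | nurse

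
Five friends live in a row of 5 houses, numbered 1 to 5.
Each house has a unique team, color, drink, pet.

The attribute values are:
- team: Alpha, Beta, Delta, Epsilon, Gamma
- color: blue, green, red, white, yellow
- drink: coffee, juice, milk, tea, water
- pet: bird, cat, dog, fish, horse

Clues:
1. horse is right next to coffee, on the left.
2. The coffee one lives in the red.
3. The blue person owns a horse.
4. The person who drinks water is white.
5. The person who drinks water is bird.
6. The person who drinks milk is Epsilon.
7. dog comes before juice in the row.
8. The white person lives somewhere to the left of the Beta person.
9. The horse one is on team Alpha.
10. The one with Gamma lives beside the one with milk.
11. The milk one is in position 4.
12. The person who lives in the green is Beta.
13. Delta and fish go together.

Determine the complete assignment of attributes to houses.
Solution:

House | Team | Color | Drink | Pet
----------------------------------
  1   | Alpha | blue | tea | horse
  2   | Delta | red | coffee | fish
  3   | Gamma | white | water | bird
  4   | Epsilon | yellow | milk | dog
  5   | Beta | green | juice | cat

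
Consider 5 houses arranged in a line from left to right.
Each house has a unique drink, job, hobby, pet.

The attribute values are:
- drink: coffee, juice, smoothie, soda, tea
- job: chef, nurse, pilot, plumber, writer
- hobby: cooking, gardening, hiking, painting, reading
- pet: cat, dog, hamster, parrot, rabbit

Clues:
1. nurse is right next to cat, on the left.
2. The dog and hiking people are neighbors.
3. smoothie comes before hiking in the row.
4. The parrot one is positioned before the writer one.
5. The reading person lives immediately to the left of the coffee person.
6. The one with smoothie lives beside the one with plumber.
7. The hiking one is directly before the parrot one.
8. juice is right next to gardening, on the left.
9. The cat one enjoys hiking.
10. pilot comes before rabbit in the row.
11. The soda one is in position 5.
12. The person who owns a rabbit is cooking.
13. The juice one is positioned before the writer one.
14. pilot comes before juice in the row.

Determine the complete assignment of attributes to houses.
Solution:

House | Drink | Job | Hobby | Pet
---------------------------------
  1   | smoothie | nurse | reading | dog
  2   | coffee | plumber | hiking | cat
  3   | tea | pilot | painting | parrot
  4   | juice | chef | cooking | rabbit
  5   | soda | writer | gardening | hamster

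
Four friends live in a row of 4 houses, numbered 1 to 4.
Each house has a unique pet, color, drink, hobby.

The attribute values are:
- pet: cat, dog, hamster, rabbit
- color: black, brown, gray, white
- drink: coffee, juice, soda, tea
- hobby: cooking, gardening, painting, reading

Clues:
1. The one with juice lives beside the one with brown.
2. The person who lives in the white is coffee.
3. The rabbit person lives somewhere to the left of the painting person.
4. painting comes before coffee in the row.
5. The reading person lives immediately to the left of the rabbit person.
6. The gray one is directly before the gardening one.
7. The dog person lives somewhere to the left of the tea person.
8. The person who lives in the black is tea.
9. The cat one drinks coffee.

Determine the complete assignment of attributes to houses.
Solution:

House | Pet | Color | Drink | Hobby
-----------------------------------
  1   | dog | gray | juice | reading
  2   | rabbit | brown | soda | gardening
  3   | hamster | black | tea | painting
  4   | cat | white | coffee | cooking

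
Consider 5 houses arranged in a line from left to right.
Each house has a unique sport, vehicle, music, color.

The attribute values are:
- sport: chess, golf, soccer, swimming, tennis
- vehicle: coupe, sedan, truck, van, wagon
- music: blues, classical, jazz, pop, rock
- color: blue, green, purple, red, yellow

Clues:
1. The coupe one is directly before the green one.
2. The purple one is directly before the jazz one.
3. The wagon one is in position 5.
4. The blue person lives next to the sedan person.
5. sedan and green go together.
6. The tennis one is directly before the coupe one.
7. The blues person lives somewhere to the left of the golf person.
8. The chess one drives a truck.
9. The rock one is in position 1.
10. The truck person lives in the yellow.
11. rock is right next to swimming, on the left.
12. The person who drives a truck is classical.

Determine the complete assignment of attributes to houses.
Solution:

House | Sport | Vehicle | Music | Color
---------------------------------------
  1   | tennis | van | rock | purple
  2   | swimming | coupe | jazz | blue
  3   | soccer | sedan | blues | green
  4   | chess | truck | classical | yellow
  5   | golf | wagon | pop | red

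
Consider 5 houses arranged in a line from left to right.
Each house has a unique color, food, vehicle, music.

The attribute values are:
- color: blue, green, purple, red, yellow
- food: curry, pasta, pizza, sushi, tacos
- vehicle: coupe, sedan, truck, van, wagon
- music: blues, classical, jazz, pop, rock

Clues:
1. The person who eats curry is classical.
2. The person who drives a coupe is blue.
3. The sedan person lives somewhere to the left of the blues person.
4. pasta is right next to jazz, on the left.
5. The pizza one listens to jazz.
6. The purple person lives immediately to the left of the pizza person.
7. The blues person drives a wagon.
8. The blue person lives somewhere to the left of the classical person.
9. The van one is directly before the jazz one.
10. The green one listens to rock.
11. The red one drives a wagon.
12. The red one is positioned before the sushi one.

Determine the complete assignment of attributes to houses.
Solution:

House | Color | Food | Vehicle | Music
--------------------------------------
  1   | purple | pasta | van | pop
  2   | blue | pizza | coupe | jazz
  3   | yellow | curry | sedan | classical
  4   | red | tacos | wagon | blues
  5   | green | sushi | truck | rock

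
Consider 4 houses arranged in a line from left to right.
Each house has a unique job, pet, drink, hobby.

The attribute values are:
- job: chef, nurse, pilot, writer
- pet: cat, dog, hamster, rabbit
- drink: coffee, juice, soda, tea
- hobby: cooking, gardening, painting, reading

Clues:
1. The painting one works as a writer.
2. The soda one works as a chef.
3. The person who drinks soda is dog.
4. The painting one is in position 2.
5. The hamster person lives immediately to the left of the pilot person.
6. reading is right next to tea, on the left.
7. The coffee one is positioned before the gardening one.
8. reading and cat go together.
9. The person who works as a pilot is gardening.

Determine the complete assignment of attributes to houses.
Solution:

House | Job | Pet | Drink | Hobby
---------------------------------
  1   | nurse | cat | coffee | reading
  2   | writer | hamster | tea | painting
  3   | pilot | rabbit | juice | gardening
  4   | chef | dog | soda | cooking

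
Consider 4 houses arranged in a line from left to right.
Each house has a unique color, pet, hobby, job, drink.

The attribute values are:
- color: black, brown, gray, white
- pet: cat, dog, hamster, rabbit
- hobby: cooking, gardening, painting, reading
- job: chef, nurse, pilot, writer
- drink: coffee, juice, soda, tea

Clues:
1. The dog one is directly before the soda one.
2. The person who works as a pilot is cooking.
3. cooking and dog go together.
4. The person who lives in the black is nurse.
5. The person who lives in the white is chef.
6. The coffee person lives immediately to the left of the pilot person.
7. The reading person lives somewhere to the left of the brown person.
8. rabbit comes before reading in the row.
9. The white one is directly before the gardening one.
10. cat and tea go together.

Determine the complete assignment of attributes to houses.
Solution:

House | Color | Pet | Hobby | Job | Drink
-----------------------------------------
  1   | black | rabbit | painting | nurse | coffee
  2   | gray | dog | cooking | pilot | juice
  3   | white | hamster | reading | chef | soda
  4   | brown | cat | gardening | writer | tea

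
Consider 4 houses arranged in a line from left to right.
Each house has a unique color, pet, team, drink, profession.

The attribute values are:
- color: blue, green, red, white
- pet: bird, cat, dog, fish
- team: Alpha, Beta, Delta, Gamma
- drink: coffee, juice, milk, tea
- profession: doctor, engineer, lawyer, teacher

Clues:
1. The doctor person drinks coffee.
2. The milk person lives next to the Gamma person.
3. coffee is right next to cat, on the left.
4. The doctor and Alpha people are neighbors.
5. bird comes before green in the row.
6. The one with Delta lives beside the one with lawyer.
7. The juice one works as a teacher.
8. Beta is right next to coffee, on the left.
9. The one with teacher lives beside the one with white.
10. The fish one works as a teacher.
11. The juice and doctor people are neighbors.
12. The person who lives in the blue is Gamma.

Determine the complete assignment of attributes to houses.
Solution:

House | Color | Pet | Team | Drink | Profession
-----------------------------------------------
  1   | red | fish | Beta | juice | teacher
  2   | white | bird | Delta | coffee | doctor
  3   | green | cat | Alpha | milk | lawyer
  4   | blue | dog | Gamma | tea | engineer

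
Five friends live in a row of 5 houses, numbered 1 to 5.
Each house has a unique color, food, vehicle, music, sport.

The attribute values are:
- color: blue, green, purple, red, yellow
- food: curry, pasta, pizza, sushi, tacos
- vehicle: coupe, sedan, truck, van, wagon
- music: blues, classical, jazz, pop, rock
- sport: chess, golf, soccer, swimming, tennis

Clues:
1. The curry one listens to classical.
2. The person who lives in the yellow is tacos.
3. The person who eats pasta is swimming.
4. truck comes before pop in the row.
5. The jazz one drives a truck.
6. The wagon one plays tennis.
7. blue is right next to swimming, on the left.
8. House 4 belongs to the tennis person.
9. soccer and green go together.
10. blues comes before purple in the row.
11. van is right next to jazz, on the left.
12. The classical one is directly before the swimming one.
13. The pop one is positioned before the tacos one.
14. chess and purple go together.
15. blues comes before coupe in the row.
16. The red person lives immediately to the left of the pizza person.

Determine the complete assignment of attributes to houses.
Solution:

House | Color | Food | Vehicle | Music | Sport
----------------------------------------------
  1   | blue | curry | van | classical | golf
  2   | red | pasta | truck | jazz | swimming
  3   | green | pizza | sedan | pop | soccer
  4   | yellow | tacos | wagon | blues | tennis
  5   | purple | sushi | coupe | rock | chess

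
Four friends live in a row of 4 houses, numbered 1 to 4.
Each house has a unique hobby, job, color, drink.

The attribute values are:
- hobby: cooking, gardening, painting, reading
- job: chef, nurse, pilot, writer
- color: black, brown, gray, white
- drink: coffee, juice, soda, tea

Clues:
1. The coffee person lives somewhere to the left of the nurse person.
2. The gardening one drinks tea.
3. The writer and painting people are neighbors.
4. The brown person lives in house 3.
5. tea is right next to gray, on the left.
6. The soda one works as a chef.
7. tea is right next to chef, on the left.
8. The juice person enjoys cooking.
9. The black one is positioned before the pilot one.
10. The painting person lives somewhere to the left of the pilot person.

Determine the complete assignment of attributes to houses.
Solution:

House | Hobby | Job | Color | Drink
-----------------------------------
  1   | gardening | writer | black | tea
  2   | painting | chef | gray | soda
  3   | reading | pilot | brown | coffee
  4   | cooking | nurse | white | juice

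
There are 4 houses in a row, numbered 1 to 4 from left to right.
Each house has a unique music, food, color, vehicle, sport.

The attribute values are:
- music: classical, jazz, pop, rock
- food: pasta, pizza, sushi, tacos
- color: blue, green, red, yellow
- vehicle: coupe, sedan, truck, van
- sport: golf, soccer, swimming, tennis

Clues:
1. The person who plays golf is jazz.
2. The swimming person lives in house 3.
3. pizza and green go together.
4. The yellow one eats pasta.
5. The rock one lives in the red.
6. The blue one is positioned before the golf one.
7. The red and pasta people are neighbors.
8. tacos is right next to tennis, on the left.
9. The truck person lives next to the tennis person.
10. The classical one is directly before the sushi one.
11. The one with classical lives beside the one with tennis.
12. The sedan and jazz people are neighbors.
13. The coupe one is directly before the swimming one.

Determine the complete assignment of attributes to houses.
Solution:

House | Music | Food | Color | Vehicle | Sport
----------------------------------------------
  1   | classical | tacos | blue | truck | soccer
  2   | rock | sushi | red | coupe | tennis
  3   | pop | pasta | yellow | sedan | swimming
  4   | jazz | pizza | green | van | golf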